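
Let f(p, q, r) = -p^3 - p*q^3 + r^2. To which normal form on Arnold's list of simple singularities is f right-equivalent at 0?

The Hessian of f at 0 is [[0, 0, 0], [0, 0, 0], [0, 0, 2]] with rank 1, so corank 2. A Groebner basis of the Jacobian ideal J(f) in C{p,q,r} is {p^3, p*q^2, 3*p^2 + q^3, r}; counting standard monomials gives mu = 7. Corank 2; j^3 = -p^3 is a perfect cube, so E-series; the 4-jet and mu = 7 give E_7.

E7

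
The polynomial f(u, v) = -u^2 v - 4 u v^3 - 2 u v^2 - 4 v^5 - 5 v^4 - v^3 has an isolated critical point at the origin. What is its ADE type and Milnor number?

Type D_5, Milnor number mu = 5.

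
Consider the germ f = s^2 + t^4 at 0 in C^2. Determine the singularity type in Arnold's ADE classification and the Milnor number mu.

Type A_{3}, Milnor number mu = 3.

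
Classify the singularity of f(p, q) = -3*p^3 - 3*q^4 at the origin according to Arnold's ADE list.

E_{6}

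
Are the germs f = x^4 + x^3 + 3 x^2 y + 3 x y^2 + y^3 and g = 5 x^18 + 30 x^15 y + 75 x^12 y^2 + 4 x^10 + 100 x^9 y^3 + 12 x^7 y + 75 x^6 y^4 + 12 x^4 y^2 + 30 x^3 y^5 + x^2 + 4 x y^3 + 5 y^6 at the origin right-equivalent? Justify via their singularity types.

No.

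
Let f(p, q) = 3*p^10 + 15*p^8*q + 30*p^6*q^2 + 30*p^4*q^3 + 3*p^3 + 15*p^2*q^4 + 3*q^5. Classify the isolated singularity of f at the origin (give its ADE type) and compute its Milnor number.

Type E_{8}, Milnor number mu = 8.

The Hessian of f at 0 has rank 0. Corank 2; j^3 = 3*p^3 is a perfect cube, so E-series; the 5-jet and mu = 8 give E_8.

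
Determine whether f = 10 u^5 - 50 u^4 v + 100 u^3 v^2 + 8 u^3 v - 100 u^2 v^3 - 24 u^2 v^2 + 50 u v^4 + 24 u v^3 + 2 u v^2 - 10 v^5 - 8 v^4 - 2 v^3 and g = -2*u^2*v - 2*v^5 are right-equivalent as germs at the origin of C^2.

The Hessian of f at 0 has rank 0. Corank 2; j^3 = 2*v^2*(u - v) has shape L^2 M (L != M), so D-series; mu = 6 gives D_6. The Hessian of g at 0 has rank 0. Corank 2; j^3 = -2*u^2*v has shape L^2 M (L != M), so D-series; mu = 6 gives D_6. Both have type D_6, hence right-equivalent.

Yes.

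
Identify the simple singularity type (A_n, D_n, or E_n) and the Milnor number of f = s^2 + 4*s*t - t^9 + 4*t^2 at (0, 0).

The Hessian of f at 0 has rank 1. Corank 1: A-series; mu = 8 gives A_8.

Type A_{8}, Milnor number mu = 8.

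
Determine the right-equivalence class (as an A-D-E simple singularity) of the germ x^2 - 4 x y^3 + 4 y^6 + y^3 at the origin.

A_{2}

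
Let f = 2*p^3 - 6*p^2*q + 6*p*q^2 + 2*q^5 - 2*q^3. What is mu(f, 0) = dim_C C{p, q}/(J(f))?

8

The Hessian of f at 0 is [[0, 0], [0, 0]] with rank 0, so corank 2. A Groebner basis of the Jacobian ideal J(f) in C{p,q} is {q^4, p^2 - 2*p*q + q^2}; counting standard monomials gives mu = 8. Corank 2; j^3 = 2*(p - q)^3 is a perfect cube, so E-series; the 5-jet and mu = 8 give E_8.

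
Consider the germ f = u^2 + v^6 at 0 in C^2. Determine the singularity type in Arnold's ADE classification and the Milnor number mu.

Type A_5, Milnor number mu = 5.

The Hessian of f at 0 is [[2, 0], [0, 0]] with rank 1, so corank 1. A Groebner basis of the Jacobian ideal J(f) in C{u,v} is {v^5, u}; counting standard monomials gives mu = 5. Corank 1: A-series; mu = 5 gives A_5.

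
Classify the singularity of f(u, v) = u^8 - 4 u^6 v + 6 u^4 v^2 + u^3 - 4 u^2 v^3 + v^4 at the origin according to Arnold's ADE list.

E_{6}

The Hessian of f at 0 has rank 0. Corank 2; j^3 = u^3 is a perfect cube, so E-series; the 4-jet and mu = 6 give E_6.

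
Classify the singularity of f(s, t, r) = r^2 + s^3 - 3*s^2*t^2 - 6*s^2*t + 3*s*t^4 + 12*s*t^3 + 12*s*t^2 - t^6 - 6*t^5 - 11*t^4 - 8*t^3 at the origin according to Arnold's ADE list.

E_{6}

The Hessian of f at 0 is [[0, 0, 0], [0, 0, 0], [0, 0, 2]] with rank 1, so corank 2. A Groebner basis of the Jacobian ideal J(f) in C{s,t,r} is {s^3 - 6*s^2 + 24*s*t - 24*t^2, s^2*t - 2*s^2 + 8*s*t - 8*t^2, -s^2/2 + s*t^2 + 2*s*t - 2*t^2, t^3, r}; counting standard monomials gives mu = 6. Corank 2; j^3 = (s - 2*t)^3 is a perfect cube, so E-series; the 4-jet and mu = 6 give E_6.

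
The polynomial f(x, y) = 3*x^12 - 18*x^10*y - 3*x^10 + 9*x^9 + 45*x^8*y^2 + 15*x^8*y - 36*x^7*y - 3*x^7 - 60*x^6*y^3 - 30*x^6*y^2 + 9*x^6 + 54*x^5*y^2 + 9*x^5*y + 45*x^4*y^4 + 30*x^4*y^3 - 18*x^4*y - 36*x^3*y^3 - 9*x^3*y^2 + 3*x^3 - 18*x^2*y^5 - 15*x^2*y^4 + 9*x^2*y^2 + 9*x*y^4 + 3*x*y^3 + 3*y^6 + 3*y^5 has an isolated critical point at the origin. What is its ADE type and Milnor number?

Type E7, Milnor number mu = 7.

The Hessian of f at 0 is [[0, 0], [0, 0]] with rank 0, so corank 2. A Groebner basis of the Jacobian ideal J(f) in C{x,y} is {-x^2 + y^4 - y^3/3, x^3, x^2*y + x^2/3 + y^3/9, x^2 + x*y^2 + y^3/3}; counting standard monomials gives mu = 7. Corank 2; j^3 = 3*x^3 is a perfect cube, so E-series; the 4-jet and mu = 7 give E_7.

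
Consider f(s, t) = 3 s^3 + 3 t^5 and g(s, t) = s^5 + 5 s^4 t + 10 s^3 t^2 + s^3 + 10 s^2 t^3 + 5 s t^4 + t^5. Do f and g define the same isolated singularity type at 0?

Yes.

The Hessian of f at 0 is [[0, 0], [0, 0]] with rank 0, so corank 2. A Groebner basis of the Jacobian ideal J(f) in C{s,t} is {t^4, s^2}; counting standard monomials gives mu = 8. Corank 2; j^3 = 3*s^3 is a perfect cube, so E-series; the 5-jet and mu = 8 give E_8. The Hessian of g at 0 is [[0, 0], [0, 0]] with rank 0, so corank 2. A Groebner basis of the Jacobian ideal J(g) in C{s,t} is {t^5, s*t^3 + t^4/4, s^2}; counting standard monomials gives mu = 8. Corank 2; j^3 = s^3 is a perfect cube, so E-series; the 5-jet and mu = 8 give E_8. Both have type E_8, hence right-equivalent.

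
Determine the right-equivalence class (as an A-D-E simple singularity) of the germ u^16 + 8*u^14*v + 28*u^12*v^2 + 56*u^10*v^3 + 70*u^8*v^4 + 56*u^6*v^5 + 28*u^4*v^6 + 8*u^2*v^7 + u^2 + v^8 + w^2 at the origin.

The Hessian of f at 0 has rank 2. Corank 1: A-series; mu = 7 gives A_7.

A_7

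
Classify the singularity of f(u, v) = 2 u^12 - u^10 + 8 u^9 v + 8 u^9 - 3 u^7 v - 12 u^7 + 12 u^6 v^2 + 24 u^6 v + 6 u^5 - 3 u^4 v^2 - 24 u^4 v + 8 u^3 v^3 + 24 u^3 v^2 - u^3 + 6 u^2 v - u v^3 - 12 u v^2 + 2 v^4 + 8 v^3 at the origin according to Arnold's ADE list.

E7

The Hessian of f at 0 has rank 0. Corank 2; j^3 = -(u - 2*v)^3 is a perfect cube, so E-series; the 4-jet and mu = 7 give E_7.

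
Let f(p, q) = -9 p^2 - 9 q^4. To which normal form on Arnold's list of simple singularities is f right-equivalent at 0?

A3

The Hessian of f at 0 has rank 1. Corank 1: A-series; mu = 3 gives A_3.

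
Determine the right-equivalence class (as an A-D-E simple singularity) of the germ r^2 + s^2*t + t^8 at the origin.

The Hessian of f at 0 has rank 1. Corank 2; j^3 = s^2*t has shape L^2 M (L != M), so D-series; mu = 9 gives D_9.

D_{9}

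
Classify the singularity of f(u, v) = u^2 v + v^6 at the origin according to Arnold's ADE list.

D_7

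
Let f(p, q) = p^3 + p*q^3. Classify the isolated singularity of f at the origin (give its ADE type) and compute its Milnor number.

Type E_7, Milnor number mu = 7.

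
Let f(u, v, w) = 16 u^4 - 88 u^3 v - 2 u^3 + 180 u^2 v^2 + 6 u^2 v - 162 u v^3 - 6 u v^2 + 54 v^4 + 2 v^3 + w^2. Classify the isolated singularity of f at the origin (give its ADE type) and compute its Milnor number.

Type E7, Milnor number mu = 7.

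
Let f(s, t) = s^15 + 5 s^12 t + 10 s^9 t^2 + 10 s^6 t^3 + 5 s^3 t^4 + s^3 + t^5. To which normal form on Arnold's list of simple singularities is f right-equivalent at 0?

The Hessian of f at 0 is [[0, 0], [0, 0]] with rank 0, so corank 2. A Groebner basis of the Jacobian ideal J(f) in C{s,t} is {t^4, s^2}; counting standard monomials gives mu = 8. Corank 2; j^3 = s^3 is a perfect cube, so E-series; the 5-jet and mu = 8 give E_8.

E_8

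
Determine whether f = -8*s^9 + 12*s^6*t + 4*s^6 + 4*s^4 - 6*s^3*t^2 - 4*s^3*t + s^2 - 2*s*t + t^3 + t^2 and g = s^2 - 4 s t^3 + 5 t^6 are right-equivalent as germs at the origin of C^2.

The Hessian of f at 0 is [[2, -2], [-2, 2]] with rank 1, so corank 1. A Groebner basis of the Jacobian ideal J(f) in C{s,t} is {t^2, s - t}; counting standard monomials gives mu = 2. Corank 1: A-series; mu = 2 gives A_2. The Hessian of g at 0 is [[2, 0], [0, 0]] with rank 1, so corank 1. A Groebner basis of the Jacobian ideal J(g) in C{s,t} is {s*t^2, -s/2 + t^3, s^2}; counting standard monomials gives mu = 5. Corank 1: A-series; mu = 5 gives A_5. f is A_2 but g is A_5, hence not right-equivalent.

No.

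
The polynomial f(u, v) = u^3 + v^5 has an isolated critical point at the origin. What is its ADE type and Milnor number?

Type E_{8}, Milnor number mu = 8.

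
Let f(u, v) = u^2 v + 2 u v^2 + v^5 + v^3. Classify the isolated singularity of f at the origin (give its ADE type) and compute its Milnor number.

Type D6, Milnor number mu = 6.

The Hessian of f at 0 is [[0, 0], [0, 0]] with rank 0, so corank 2. A Groebner basis of the Jacobian ideal J(f) in C{u,v} is {u^2/5 + v^4 - v^2/5, u^3 + v^3, u*v + v^2}; counting standard monomials gives mu = 6. Corank 2; j^3 = v*(u + v)^2 has shape L^2 M (L != M), so D-series; mu = 6 gives D_6.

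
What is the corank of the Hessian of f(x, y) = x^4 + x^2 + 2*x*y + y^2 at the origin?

1

Hessian at 0 has rank 1.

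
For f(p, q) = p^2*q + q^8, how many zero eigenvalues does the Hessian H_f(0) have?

2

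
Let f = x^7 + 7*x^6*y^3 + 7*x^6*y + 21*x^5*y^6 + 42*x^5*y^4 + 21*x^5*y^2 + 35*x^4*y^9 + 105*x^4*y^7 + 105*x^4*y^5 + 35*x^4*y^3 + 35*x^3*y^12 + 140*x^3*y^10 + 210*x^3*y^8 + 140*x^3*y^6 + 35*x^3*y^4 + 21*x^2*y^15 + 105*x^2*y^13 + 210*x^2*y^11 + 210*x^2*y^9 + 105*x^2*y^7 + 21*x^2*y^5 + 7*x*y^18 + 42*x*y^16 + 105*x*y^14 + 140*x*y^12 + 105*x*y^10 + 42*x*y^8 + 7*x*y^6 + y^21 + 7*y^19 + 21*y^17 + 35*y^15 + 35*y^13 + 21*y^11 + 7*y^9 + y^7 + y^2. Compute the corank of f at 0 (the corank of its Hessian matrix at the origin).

1

Hessian at 0 has rank 1.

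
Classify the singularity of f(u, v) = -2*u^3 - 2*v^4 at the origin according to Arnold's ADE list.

E6

The Hessian of f at 0 is [[0, 0], [0, 0]] with rank 0, so corank 2. A Groebner basis of the Jacobian ideal J(f) in C{u,v} is {v^3, u^2}; counting standard monomials gives mu = 6. Corank 2; j^3 = -2*u^3 is a perfect cube, so E-series; the 4-jet and mu = 6 give E_6.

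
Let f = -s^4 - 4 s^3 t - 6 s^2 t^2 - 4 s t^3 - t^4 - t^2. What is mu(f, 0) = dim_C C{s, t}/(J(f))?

3

The Hessian of f at 0 has rank 1. Corank 1: A-series; mu = 3 gives A_3.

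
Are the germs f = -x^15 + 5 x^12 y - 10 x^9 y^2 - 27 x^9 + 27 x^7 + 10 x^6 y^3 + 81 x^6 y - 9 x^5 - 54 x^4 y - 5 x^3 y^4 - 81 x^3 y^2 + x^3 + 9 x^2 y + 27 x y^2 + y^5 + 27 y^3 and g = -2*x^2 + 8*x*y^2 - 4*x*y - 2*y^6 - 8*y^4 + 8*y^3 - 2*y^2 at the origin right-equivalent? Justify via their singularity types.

No.

The Hessian of f at 0 has rank 0. Corank 2; j^3 = (x + 3*y)^3 is a perfect cube, so E-series; the 5-jet and mu = 8 give E_8. The Hessian of g at 0 has rank 1. Corank 1: A-series; mu = 5 gives A_5. f is E_8 but g is A_5, hence not right-equivalent.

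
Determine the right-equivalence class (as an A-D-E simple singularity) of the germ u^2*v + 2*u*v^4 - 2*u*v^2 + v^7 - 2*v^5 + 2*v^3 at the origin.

D_{4}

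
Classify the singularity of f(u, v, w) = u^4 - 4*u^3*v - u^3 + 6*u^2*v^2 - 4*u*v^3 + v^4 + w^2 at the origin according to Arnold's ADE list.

E_{6}

The Hessian of f at 0 has rank 1. Corank 2; j^3 = -u^3 is a perfect cube, so E-series; the 4-jet and mu = 6 give E_6.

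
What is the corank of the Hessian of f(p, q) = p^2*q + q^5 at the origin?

Hessian at 0 has rank 0.

2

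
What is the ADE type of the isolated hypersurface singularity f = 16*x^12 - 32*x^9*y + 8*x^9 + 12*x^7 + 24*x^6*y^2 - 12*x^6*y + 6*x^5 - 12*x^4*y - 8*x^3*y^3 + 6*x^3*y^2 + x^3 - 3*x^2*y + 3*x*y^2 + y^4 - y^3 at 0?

E_6

The Hessian of f at 0 is [[0, 0], [0, 0]] with rank 0, so corank 2. A Groebner basis of the Jacobian ideal J(f) in C{x,y} is {y^3, x^2 - 2*x*y + y^2}; counting standard monomials gives mu = 6. Corank 2; j^3 = (x - y)^3 is a perfect cube, so E-series; the 4-jet and mu = 6 give E_6.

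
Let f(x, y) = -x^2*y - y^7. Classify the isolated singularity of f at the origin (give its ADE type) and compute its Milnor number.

Type D_{8}, Milnor number mu = 8.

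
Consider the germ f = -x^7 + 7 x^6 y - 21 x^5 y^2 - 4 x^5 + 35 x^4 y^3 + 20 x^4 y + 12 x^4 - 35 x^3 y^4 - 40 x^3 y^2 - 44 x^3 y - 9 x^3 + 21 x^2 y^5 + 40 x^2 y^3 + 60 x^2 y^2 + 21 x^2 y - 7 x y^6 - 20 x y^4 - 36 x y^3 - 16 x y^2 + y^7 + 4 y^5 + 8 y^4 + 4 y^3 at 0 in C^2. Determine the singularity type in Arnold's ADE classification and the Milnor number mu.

Type D8, Milnor number mu = 8.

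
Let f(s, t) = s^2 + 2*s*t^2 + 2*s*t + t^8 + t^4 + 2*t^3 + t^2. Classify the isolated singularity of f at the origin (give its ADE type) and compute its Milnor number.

The Hessian of f at 0 is [[2, 2], [2, 2]] with rank 1, so corank 1. A Groebner basis of the Jacobian ideal J(f) in C{s,t} is {s^4 + 6*s^3 + 14*s^2*t - 11*s^2 - 14*s*t + 3*s + 3*t, s^3*t - 3*s^3 - 6*s^2*t + 4*s^2 + 5*s*t - s - t, s + t^2 + t}; counting standard monomials gives mu = 7. Corank 1: A-series; mu = 7 gives A_7.

Type A_{7}, Milnor number mu = 7.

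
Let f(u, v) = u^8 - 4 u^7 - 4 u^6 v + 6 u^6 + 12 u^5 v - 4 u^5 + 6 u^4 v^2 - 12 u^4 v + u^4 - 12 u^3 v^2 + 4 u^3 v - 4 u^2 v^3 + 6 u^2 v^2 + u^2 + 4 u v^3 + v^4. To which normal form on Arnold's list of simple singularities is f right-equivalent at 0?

The Hessian of f at 0 is [[2, 0], [0, 0]] with rank 1, so corank 1. A Groebner basis of the Jacobian ideal J(f) in C{u,v} is {v^3, u}; counting standard monomials gives mu = 3. Corank 1: A-series; mu = 3 gives A_3.

A_3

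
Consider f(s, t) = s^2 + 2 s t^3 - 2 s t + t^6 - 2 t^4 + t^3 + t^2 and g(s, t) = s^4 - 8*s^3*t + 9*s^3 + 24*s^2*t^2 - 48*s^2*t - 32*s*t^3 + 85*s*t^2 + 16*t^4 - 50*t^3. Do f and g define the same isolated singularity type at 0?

The Hessian of f at 0 has rank 1. Corank 1: A-series; mu = 2 gives A_2. The Hessian of g at 0 has rank 0. Corank 2; j^3 = (s - 2*t)*(3*s - 5*t)^2 has shape L^2 M (L != M), so D-series; mu = 5 gives D_5. f is A_2 but g is D_5, hence not right-equivalent.

No.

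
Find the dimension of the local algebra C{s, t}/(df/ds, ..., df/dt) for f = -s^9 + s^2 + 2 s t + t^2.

8

The Hessian of f at 0 has rank 1. Corank 1: A-series; mu = 8 gives A_8.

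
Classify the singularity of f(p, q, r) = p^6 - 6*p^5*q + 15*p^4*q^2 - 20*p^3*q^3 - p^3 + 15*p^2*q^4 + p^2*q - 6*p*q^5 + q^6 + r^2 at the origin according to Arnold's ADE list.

The Hessian of f at 0 is [[0, 0, 0], [0, 0, 0], [0, 0, 2]] with rank 1, so corank 2. A Groebner basis of the Jacobian ideal J(f) in C{p,q,r} is {p*q/6 + q^5, p*q^2, p^2 - p*q, r}; counting standard monomials gives mu = 7. Corank 2; j^3 = -p^2*(p - q) has shape L^2 M (L != M), so D-series; mu = 7 gives D_7.

D7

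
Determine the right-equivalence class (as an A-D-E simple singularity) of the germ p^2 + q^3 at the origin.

The Hessian of f at 0 has rank 1. Corank 1: A-series; mu = 2 gives A_2.

A2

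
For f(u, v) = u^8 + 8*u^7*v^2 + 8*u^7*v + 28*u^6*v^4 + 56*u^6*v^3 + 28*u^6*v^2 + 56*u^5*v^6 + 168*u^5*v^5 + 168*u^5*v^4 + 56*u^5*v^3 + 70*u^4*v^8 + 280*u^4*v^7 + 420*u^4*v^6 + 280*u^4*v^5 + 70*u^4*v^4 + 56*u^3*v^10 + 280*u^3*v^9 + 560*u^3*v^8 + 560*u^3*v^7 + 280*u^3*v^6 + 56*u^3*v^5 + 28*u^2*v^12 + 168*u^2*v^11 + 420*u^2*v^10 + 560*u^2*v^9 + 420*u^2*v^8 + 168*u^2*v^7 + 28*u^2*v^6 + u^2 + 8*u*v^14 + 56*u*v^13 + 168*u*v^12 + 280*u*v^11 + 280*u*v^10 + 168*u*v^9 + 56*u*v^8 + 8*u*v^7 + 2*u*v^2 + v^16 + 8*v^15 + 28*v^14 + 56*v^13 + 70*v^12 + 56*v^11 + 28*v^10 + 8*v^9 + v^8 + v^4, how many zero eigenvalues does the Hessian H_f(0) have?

1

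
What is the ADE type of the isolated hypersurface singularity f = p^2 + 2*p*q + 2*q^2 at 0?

The Hessian of f at 0 has rank 2. Corank 0: nondegenerate Morse point, so A_1.

A_{1}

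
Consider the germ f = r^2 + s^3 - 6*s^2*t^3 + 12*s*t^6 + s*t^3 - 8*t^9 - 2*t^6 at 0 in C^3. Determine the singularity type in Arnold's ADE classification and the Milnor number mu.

Type E_{7}, Milnor number mu = 7.

The Hessian of f at 0 has rank 1. Corank 2; j^3 = s^3 is a perfect cube, so E-series; the 4-jet and mu = 7 give E_7.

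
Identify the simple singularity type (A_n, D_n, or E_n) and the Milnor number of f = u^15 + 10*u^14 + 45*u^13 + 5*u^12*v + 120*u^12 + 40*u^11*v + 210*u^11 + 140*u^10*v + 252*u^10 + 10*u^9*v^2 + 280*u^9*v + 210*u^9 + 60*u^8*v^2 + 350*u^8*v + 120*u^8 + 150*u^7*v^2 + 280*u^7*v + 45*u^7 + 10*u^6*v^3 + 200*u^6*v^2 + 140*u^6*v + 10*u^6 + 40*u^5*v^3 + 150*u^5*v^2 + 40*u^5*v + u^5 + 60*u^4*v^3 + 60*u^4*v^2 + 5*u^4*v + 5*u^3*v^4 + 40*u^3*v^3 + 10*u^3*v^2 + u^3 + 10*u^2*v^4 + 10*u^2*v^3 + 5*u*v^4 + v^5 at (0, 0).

The Hessian of f at 0 is [[0, 0], [0, 0]] with rank 0, so corank 2. A Groebner basis of the Jacobian ideal J(f) in C{u,v} is {v^5, u*v^3 + v^4/4, u^2}; counting standard monomials gives mu = 8. Corank 2; j^3 = u^3 is a perfect cube, so E-series; the 5-jet and mu = 8 give E_8.

Type E_8, Milnor number mu = 8.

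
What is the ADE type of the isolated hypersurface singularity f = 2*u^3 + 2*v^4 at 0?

E_6

The Hessian of f at 0 is [[0, 0], [0, 0]] with rank 0, so corank 2. A Groebner basis of the Jacobian ideal J(f) in C{u,v} is {v^3, u^2}; counting standard monomials gives mu = 6. Corank 2; j^3 = 2*u^3 is a perfect cube, so E-series; the 4-jet and mu = 6 give E_6.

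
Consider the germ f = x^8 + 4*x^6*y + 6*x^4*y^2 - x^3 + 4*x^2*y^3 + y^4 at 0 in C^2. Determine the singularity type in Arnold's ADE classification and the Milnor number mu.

Type E_{6}, Milnor number mu = 6.

The Hessian of f at 0 has rank 0. Corank 2; j^3 = -x^3 is a perfect cube, so E-series; the 4-jet and mu = 6 give E_6.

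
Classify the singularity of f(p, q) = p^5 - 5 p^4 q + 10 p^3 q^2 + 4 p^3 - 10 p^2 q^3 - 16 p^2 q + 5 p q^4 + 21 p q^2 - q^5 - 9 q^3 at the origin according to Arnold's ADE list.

D6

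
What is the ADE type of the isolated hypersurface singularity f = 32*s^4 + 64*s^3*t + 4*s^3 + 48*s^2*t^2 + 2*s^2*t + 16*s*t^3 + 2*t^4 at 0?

D5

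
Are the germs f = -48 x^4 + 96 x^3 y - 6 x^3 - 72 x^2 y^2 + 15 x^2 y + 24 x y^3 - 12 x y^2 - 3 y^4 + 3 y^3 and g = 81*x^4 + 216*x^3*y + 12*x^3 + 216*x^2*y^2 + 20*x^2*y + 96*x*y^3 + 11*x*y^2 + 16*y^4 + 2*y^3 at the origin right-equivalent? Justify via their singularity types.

The Hessian of f at 0 has rank 0. Corank 2; j^3 = -3*(x - y)^2*(2*x - y) has shape L^2 M (L != M), so D-series; mu = 5 gives D_5. The Hessian of g at 0 has rank 0. Corank 2; j^3 = (2*x + y)^2*(3*x + 2*y) has shape L^2 M (L != M), so D-series; mu = 5 gives D_5. Both have type D_5, hence right-equivalent.

Yes.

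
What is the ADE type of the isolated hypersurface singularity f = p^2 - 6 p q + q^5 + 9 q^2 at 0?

The Hessian of f at 0 has rank 1. Corank 1: A-series; mu = 4 gives A_4.

A_{4}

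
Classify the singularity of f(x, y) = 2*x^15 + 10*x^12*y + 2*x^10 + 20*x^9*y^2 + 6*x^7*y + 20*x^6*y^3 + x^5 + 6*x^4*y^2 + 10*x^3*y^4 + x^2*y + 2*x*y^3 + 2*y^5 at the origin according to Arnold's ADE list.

The Hessian of f at 0 is [[0, 0], [0, 0]] with rank 0, so corank 2. A Groebner basis of the Jacobian ideal J(f) in C{x,y} is {x^3, x^2*y, -x^2/4 + x*y^2, x*y + y^3}; counting standard monomials gives mu = 6. Corank 2; j^3 = x^2*y has shape L^2 M (L != M), so D-series; mu = 6 gives D_6.

D6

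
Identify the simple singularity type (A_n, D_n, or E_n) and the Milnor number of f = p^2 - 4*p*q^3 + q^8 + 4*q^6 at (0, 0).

Type A_7, Milnor number mu = 7.

The Hessian of f at 0 has rank 1. Corank 1: A-series; mu = 7 gives A_7.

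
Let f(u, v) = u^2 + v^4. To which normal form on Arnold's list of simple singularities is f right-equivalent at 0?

A_{3}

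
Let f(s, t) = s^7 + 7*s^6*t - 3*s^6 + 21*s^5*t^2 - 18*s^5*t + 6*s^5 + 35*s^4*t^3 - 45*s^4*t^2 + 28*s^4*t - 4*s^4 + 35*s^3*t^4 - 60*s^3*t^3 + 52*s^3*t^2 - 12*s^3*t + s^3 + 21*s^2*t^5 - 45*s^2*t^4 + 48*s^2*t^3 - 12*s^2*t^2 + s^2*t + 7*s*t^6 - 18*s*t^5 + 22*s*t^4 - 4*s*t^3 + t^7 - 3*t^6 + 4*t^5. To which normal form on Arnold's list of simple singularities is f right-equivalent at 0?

The Hessian of f at 0 has rank 0. Corank 2; j^3 = s^2*(s + t) has shape L^2 M (L != M), so D-series; mu = 7 gives D_7.

D_{7}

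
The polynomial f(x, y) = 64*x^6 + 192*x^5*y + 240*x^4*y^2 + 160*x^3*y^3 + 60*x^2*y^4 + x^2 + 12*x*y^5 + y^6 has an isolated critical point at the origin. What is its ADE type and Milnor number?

Type A_{5}, Milnor number mu = 5.

The Hessian of f at 0 is [[2, 0], [0, 0]] with rank 1, so corank 1. A Groebner basis of the Jacobian ideal J(f) in C{x,y} is {y^5, x}; counting standard monomials gives mu = 5. Corank 1: A-series; mu = 5 gives A_5.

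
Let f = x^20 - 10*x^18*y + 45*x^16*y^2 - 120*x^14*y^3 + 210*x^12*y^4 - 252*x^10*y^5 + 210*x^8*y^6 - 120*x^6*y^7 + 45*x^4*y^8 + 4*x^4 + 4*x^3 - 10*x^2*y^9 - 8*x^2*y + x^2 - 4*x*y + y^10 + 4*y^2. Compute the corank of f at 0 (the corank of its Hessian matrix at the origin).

1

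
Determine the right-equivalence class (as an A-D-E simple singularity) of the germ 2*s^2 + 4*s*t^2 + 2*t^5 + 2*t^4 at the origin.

A_{4}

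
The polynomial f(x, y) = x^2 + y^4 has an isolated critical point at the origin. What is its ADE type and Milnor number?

The Hessian of f at 0 is [[2, 0], [0, 0]] with rank 1, so corank 1. A Groebner basis of the Jacobian ideal J(f) in C{x,y} is {y^3, x}; counting standard monomials gives mu = 3. Corank 1: A-series; mu = 3 gives A_3.

Type A_3, Milnor number mu = 3.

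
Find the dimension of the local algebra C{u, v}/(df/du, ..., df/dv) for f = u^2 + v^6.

The Hessian of f at 0 has rank 1. Corank 1: A-series; mu = 5 gives A_5.

5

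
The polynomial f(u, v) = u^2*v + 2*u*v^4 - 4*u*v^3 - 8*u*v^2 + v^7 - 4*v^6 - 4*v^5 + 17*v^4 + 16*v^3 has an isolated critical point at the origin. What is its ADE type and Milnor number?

Type D5, Milnor number mu = 5.

The Hessian of f at 0 has rank 0. Corank 2; j^3 = v*(u - 4*v)^2 has shape L^2 M (L != M), so D-series; mu = 5 gives D_5.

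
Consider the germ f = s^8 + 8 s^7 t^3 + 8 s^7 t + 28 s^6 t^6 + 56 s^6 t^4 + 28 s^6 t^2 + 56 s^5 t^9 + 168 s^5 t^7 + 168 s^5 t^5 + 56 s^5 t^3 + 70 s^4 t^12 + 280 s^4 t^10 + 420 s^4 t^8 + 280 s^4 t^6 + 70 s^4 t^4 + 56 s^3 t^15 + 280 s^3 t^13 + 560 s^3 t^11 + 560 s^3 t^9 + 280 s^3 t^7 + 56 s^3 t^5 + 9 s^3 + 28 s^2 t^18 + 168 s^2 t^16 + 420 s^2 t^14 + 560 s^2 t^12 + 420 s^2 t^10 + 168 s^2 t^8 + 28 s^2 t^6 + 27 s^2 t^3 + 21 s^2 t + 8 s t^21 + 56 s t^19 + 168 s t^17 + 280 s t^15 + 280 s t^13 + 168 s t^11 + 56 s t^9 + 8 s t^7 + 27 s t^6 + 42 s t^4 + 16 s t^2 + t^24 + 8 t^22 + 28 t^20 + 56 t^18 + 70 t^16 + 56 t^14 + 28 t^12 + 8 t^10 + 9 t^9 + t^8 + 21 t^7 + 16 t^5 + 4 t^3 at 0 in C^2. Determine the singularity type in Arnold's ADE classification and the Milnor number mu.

Type D_{9}, Milnor number mu = 9.

The Hessian of f at 0 has rank 0. Corank 2; j^3 = (s + t)*(3*s + 2*t)^2 has shape L^2 M (L != M), so D-series; mu = 9 gives D_9.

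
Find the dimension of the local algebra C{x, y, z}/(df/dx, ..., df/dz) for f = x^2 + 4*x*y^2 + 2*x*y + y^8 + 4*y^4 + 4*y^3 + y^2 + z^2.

7

The Hessian of f at 0 has rank 2. Corank 1: A-series; mu = 7 gives A_7.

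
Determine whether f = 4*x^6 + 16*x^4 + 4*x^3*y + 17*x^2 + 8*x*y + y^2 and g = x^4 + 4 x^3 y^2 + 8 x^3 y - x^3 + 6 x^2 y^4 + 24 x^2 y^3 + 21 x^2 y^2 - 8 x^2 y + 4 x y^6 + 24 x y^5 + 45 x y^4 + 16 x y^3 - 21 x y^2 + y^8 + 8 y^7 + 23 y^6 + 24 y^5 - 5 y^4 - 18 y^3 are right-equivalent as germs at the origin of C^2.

The Hessian of f at 0 has rank 2. Corank 0: nondegenerate Morse point, so A_1. The Hessian of g at 0 has rank 0. Corank 2; j^3 = -(x + 2*y)*(x + 3*y)^2 has shape L^2 M (L != M), so D-series; mu = 5 gives D_5. f is A_1 but g is D_5, hence not right-equivalent.

No.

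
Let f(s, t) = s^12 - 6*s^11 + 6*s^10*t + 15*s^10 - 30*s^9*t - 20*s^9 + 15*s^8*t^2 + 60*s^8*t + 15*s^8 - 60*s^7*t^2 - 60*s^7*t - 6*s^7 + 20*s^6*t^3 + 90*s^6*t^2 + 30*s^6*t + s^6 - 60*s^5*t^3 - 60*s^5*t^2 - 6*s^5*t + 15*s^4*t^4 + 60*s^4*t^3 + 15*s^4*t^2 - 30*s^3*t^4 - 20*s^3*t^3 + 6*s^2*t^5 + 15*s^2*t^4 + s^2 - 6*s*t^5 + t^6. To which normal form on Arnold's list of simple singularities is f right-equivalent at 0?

A_{5}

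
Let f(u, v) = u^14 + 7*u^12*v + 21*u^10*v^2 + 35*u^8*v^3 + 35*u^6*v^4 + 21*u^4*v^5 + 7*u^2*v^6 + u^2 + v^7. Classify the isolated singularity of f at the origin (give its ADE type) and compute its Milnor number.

The Hessian of f at 0 is [[2, 0], [0, 0]] with rank 1, so corank 1. A Groebner basis of the Jacobian ideal J(f) in C{u,v} is {v^6, u}; counting standard monomials gives mu = 6. Corank 1: A-series; mu = 6 gives A_6.

Type A_{6}, Milnor number mu = 6.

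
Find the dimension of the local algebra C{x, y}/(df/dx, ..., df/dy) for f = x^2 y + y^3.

4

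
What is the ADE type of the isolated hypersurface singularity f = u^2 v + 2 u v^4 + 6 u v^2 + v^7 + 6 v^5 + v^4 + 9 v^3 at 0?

D_5

The Hessian of f at 0 is [[0, 0], [0, 0]] with rank 0, so corank 2. A Groebner basis of the Jacobian ideal J(f) in C{u,v} is {u^3 - 27*u^2/4 + 243*v^2/4, u^2/4 + v^3 - 9*v^2/4, u*v + 3*v^2}; counting standard monomials gives mu = 5. Corank 2; j^3 = v*(u + 3*v)^2 has shape L^2 M (L != M), so D-series; mu = 5 gives D_5.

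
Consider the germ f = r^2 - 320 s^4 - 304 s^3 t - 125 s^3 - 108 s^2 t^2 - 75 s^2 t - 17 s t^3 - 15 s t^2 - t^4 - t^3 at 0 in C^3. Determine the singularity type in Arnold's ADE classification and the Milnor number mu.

Type E_7, Milnor number mu = 7.

The Hessian of f at 0 has rank 1. Corank 2; j^3 = -(5*s + t)^3 is a perfect cube, so E-series; the 4-jet and mu = 7 give E_7.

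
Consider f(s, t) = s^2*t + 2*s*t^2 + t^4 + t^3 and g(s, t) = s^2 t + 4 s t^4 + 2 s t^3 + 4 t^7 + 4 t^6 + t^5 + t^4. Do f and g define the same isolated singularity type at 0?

The Hessian of f at 0 has rank 0. Corank 2; j^3 = t*(s + t)^2 has shape L^2 M (L != M), so D-series; mu = 5 gives D_5. The Hessian of g at 0 has rank 0. Corank 2; j^3 = s^2*t has shape L^2 M (L != M), so D-series; mu = 5 gives D_5. Both have type D_5, hence right-equivalent.

Yes.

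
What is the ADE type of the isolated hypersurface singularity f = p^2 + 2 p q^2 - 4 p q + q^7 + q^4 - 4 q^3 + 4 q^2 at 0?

The Hessian of f at 0 has rank 1. Corank 1: A-series; mu = 6 gives A_6.

A_{6}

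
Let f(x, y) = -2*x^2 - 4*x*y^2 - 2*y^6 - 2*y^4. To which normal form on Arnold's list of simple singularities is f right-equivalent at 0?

The Hessian of f at 0 has rank 1. Corank 1: A-series; mu = 5 gives A_5.

A5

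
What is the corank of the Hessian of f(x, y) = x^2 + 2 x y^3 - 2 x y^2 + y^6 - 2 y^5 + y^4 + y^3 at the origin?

The Hessian at 0 is [[2, 0], [0, 0]] of rank 1; hence corank 1.

1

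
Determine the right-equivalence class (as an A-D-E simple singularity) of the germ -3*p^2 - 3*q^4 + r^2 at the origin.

A_{3}

The Hessian of f at 0 is [[-6, 0, 0], [0, 0, 0], [0, 0, 2]] with rank 2, so corank 1. A Groebner basis of the Jacobian ideal J(f) in C{p,q,r} is {q^3, p, r}; counting standard monomials gives mu = 3. Corank 1: A-series; mu = 3 gives A_3.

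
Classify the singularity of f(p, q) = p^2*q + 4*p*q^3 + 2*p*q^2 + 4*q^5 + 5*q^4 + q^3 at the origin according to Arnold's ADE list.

The Hessian of f at 0 is [[0, 0], [0, 0]] with rank 0, so corank 2. A Groebner basis of the Jacobian ideal J(f) in C{p,q} is {p*q^2 - p*q/2 - q^2/2, p*q/2 + q^3 + q^2/2, p^2 - q^2}; counting standard monomials gives mu = 5. Corank 2; j^3 = q*(p + q)^2 has shape L^2 M (L != M), so D-series; mu = 5 gives D_5.

D5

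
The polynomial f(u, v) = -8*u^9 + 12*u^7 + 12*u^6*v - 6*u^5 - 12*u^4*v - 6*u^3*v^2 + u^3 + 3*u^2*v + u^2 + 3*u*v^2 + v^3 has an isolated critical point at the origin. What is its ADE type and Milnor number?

Type A_2, Milnor number mu = 2.

The Hessian of f at 0 has rank 1. Corank 1: A-series; mu = 2 gives A_2.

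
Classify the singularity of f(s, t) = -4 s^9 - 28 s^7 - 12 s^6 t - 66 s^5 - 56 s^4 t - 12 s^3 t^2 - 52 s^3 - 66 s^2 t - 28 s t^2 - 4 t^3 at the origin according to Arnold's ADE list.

D_{4}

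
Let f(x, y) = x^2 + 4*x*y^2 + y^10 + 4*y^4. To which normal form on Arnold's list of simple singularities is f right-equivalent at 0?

A_{9}

The Hessian of f at 0 has rank 1. Corank 1: A-series; mu = 9 gives A_9.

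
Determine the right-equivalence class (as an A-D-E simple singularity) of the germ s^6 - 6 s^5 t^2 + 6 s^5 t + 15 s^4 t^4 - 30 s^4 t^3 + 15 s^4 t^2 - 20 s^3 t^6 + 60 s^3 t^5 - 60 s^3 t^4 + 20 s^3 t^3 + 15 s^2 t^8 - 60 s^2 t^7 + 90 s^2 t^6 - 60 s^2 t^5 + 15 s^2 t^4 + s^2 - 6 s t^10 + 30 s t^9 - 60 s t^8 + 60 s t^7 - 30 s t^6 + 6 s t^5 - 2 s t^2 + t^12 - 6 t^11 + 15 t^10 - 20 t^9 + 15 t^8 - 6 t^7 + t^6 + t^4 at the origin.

A_{5}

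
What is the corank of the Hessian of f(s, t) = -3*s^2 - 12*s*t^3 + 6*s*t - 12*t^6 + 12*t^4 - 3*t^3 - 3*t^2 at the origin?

1

Hessian at 0 has rank 1.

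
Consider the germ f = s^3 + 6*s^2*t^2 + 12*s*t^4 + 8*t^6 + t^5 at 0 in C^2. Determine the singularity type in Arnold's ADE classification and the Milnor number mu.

Type E_{8}, Milnor number mu = 8.

The Hessian of f at 0 is [[0, 0], [0, 0]] with rank 0, so corank 2. A Groebner basis of the Jacobian ideal J(f) in C{s,t} is {t^4, s^3, s^2/4 + s*t^2}; counting standard monomials gives mu = 8. Corank 2; j^3 = s^3 is a perfect cube, so E-series; the 5-jet and mu = 8 give E_8.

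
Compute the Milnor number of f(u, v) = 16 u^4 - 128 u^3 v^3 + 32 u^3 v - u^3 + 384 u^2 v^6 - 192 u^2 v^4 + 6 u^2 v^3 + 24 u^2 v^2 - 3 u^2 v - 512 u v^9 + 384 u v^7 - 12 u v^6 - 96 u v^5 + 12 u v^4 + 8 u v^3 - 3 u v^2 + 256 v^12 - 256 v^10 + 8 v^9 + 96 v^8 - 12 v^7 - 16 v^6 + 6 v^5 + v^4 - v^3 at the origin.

6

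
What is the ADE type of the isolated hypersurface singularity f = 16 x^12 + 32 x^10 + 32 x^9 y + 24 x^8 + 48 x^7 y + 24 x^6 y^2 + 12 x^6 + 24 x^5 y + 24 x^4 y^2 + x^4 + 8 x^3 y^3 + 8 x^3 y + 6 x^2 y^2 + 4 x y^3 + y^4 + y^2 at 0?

The Hessian of f at 0 has rank 1. Corank 1: A-series; mu = 3 gives A_3.

A_{3}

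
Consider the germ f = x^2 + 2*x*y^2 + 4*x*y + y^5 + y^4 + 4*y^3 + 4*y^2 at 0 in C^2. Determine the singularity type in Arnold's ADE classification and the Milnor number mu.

The Hessian of f at 0 has rank 1. Corank 1: A-series; mu = 4 gives A_4.

Type A4, Milnor number mu = 4.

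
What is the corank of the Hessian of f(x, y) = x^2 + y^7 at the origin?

1

Hessian at 0 has rank 1.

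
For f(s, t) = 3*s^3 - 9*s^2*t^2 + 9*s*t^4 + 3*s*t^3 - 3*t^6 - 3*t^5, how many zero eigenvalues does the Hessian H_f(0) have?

2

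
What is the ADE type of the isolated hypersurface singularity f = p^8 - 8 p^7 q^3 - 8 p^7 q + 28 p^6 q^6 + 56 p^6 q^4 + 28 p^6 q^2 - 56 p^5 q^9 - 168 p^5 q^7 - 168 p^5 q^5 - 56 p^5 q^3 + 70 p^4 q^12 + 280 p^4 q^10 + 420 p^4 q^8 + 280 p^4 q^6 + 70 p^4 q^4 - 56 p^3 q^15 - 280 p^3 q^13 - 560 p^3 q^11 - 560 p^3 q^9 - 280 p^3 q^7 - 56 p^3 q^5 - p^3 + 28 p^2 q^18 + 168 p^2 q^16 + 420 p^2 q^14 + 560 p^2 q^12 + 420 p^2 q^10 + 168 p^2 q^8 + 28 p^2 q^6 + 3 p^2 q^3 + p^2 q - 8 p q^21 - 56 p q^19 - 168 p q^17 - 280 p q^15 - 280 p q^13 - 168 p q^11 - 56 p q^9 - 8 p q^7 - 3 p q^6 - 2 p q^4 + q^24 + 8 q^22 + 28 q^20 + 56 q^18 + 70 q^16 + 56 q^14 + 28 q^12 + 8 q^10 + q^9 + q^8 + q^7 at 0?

D9

The Hessian of f at 0 has rank 0. Corank 2; j^3 = -p^2*(p - q) has shape L^2 M (L != M), so D-series; mu = 9 gives D_9.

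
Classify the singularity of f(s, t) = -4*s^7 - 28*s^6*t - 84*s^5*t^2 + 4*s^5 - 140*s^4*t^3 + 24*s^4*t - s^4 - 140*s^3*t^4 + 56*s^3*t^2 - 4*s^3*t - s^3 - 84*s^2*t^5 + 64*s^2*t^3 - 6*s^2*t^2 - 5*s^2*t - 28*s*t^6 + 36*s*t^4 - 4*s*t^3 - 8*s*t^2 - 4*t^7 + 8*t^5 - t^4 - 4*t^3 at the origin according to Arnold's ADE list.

D_5

The Hessian of f at 0 has rank 0. Corank 2; j^3 = -(s + t)*(s + 2*t)^2 has shape L^2 M (L != M), so D-series; mu = 5 gives D_5.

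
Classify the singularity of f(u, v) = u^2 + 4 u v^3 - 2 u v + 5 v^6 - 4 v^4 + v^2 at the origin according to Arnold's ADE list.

The Hessian of f at 0 is [[2, -2], [-2, 2]] with rank 1, so corank 1. A Groebner basis of the Jacobian ideal J(f) in C{u,v} is {u*v^2 + u/2 - v/2, u/2 + v^3 - v/2, u^2 - 2*u*v + v^2}; counting standard monomials gives mu = 5. Corank 1: A-series; mu = 5 gives A_5.

A_{5}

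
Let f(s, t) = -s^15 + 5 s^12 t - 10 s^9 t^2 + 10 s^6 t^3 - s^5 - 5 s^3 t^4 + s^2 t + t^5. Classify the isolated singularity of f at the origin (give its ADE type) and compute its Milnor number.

Type D_{6}, Milnor number mu = 6.

The Hessian of f at 0 has rank 0. Corank 2; j^3 = s^2*t has shape L^2 M (L != M), so D-series; mu = 6 gives D_6.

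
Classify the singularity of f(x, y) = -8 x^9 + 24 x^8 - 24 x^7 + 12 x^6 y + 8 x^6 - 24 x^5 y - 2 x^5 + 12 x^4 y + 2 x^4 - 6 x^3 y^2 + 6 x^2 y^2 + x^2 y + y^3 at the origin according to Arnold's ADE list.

D_{4}

The Hessian of f at 0 has rank 0. Corank 2; j^3 = y*(x^2 + y^2) splits into three distinct lines over C (the quadratic factor has nonzero discriminant), so D_4.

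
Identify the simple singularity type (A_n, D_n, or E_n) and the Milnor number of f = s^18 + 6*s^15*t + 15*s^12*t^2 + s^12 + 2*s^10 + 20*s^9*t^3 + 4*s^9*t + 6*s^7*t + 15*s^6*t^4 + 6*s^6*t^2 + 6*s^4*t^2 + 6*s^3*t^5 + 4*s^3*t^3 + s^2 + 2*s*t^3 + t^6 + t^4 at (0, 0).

Type A_3, Milnor number mu = 3.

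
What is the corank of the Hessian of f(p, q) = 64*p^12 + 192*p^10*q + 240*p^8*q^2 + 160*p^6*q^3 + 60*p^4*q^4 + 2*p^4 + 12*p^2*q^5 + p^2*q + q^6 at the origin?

2

The Hessian at 0 is [[0, 0], [0, 0]] of rank 0; hence corank 2.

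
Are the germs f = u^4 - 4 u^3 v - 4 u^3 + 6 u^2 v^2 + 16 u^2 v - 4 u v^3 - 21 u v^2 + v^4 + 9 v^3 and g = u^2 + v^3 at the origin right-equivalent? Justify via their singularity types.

No.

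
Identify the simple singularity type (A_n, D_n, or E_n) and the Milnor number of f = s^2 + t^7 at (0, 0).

Type A_{6}, Milnor number mu = 6.

The Hessian of f at 0 has rank 1. Corank 1: A-series; mu = 6 gives A_6.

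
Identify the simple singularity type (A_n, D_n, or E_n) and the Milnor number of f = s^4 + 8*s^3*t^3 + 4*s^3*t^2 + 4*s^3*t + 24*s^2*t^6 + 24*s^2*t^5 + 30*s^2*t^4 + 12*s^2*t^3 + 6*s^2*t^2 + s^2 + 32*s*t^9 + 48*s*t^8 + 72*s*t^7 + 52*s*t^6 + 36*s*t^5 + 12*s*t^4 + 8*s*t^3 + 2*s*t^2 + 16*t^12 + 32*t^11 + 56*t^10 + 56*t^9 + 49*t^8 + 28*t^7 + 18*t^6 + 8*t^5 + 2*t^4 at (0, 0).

Type A_{3}, Milnor number mu = 3.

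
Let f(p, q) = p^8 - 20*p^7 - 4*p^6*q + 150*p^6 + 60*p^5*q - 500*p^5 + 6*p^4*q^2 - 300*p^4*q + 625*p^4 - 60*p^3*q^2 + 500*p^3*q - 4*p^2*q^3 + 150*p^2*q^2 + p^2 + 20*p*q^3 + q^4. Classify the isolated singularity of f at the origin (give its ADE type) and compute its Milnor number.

The Hessian of f at 0 is [[2, 0], [0, 0]] with rank 1, so corank 1. A Groebner basis of the Jacobian ideal J(f) in C{p,q} is {q^3, p}; counting standard monomials gives mu = 3. Corank 1: A-series; mu = 3 gives A_3.

Type A_{3}, Milnor number mu = 3.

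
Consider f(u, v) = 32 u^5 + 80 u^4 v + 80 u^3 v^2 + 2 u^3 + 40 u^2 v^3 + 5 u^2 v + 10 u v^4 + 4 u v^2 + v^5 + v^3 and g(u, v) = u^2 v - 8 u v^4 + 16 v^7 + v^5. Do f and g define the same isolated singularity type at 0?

Yes.

The Hessian of f at 0 is [[0, 0], [0, 0]] with rank 0, so corank 2. A Groebner basis of the Jacobian ideal J(f) in C{u,v} is {u*v/10 + v^4 + v^2/10, u*v^2 + v^3, u^2 + 3*u*v/2 + v^2/2}; counting standard monomials gives mu = 6. Corank 2; j^3 = (u + v)^2*(2*u + v) has shape L^2 M (L != M), so D-series; mu = 6 gives D_6. The Hessian of g at 0 is [[0, 0], [0, 0]] with rank 0, so corank 2. A Groebner basis of the Jacobian ideal J(g) in C{u,v} is {-u*v/4 + v^4, u*v^2, u^2 + 5*u*v/4}; counting standard monomials gives mu = 6. Corank 2; j^3 = u^2*v has shape L^2 M (L != M), so D-series; mu = 6 gives D_6. Both have type D_6, hence right-equivalent.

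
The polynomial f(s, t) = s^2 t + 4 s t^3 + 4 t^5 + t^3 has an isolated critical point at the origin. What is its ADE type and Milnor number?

Type D_4, Milnor number mu = 4.

The Hessian of f at 0 is [[0, 0], [0, 0]] with rank 0, so corank 2. A Groebner basis of the Jacobian ideal J(f) in C{s,t} is {t^3, s^2 + 3*t^2, s*t}; counting standard monomials gives mu = 4. Corank 2; j^3 = t*(s^2 + t^2) splits into three distinct lines over C (the quadratic factor has nonzero discriminant), so D_4.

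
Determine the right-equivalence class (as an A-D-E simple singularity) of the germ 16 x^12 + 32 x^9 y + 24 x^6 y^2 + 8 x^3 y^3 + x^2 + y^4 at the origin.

The Hessian of f at 0 has rank 1. Corank 1: A-series; mu = 3 gives A_3.

A3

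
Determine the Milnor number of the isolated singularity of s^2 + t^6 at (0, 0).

The Hessian of f at 0 has rank 1. Corank 1: A-series; mu = 5 gives A_5.

5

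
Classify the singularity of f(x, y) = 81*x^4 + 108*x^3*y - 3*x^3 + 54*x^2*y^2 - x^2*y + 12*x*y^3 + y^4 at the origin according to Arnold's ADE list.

D_5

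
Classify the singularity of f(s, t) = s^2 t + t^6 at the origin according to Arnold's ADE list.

D_{7}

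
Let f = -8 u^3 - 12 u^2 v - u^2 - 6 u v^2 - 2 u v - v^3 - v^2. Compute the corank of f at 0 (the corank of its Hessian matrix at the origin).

1

The Hessian at 0 is [[-2, -2], [-2, -2]] of rank 1; hence corank 1.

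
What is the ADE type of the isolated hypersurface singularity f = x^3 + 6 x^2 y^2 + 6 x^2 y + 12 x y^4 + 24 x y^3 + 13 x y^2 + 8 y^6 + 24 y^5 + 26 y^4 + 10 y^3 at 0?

D4

The Hessian of f at 0 has rank 0. Corank 2; j^3 = (x + 2*y)*(x^2 + 4*x*y + 5*y^2) splits into three distinct lines over C (the quadratic factor has nonzero discriminant), so D_4.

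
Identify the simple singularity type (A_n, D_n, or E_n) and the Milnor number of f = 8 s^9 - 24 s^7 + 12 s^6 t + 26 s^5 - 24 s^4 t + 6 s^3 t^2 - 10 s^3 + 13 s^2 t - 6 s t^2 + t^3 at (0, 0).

Type D_{4}, Milnor number mu = 4.

The Hessian of f at 0 has rank 0. Corank 2; j^3 = -(2*s - t)*(5*s^2 - 4*s*t + t^2) splits into three distinct lines over C (the quadratic factor has nonzero discriminant), so D_4.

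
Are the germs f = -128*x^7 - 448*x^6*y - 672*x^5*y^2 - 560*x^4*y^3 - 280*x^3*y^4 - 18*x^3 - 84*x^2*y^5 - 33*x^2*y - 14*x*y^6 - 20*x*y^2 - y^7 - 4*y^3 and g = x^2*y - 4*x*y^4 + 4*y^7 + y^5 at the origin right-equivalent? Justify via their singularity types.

No.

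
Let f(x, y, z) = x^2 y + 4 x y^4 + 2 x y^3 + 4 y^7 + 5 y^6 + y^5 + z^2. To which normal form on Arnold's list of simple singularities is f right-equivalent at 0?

The Hessian of f at 0 is [[0, 0, 0], [0, 0, 0], [0, 0, 2]] with rank 1, so corank 2. A Groebner basis of the Jacobian ideal J(f) in C{x,y,z} is {x*y/2 + y^4 + y^3/2, x^3, x^2*y + x^2/2 + x*y/4 + y^3/4, -x^2 + x*y^2 - x*y - y^3, z}; counting standard monomials gives mu = 7. Corank 2; j^3 = x^2*y has shape L^2 M (L != M), so D-series; mu = 7 gives D_7.

D_7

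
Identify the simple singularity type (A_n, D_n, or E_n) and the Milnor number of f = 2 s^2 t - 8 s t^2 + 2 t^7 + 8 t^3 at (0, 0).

The Hessian of f at 0 is [[0, 0], [0, 0]] with rank 0, so corank 2. A Groebner basis of the Jacobian ideal J(f) in C{s,t} is {s^2/7 + t^6 - 4*t^2/7, s^3 - 8*t^3, s*t - 2*t^2}; counting standard monomials gives mu = 8. Corank 2; j^3 = 2*t*(s - 2*t)^2 has shape L^2 M (L != M), so D-series; mu = 8 gives D_8.

Type D8, Milnor number mu = 8.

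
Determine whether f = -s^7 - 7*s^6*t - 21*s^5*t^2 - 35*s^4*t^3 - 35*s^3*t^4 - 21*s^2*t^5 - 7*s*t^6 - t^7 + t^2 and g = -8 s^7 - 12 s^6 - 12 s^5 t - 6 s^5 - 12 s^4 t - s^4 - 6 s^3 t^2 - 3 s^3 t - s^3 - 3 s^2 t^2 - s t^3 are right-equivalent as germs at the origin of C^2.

The Hessian of f at 0 has rank 1. Corank 1: A-series; mu = 6 gives A_6. The Hessian of g at 0 has rank 0. Corank 2; j^3 = -s^3 is a perfect cube, so E-series; the 4-jet and mu = 7 give E_7. f is A_6 but g is E_7, hence not right-equivalent.

No.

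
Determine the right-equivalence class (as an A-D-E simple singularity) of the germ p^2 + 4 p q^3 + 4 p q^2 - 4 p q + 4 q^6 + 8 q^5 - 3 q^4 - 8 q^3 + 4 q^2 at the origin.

A_{3}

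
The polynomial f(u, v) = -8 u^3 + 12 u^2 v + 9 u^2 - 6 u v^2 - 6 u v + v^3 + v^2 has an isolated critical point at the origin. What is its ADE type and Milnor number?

Type A2, Milnor number mu = 2.

The Hessian of f at 0 is [[18, -6], [-6, 2]] with rank 1, so corank 1. A Groebner basis of the Jacobian ideal J(f) in C{u,v} is {v^2, u - v/3}; counting standard monomials gives mu = 2. Corank 1: A-series; mu = 2 gives A_2.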